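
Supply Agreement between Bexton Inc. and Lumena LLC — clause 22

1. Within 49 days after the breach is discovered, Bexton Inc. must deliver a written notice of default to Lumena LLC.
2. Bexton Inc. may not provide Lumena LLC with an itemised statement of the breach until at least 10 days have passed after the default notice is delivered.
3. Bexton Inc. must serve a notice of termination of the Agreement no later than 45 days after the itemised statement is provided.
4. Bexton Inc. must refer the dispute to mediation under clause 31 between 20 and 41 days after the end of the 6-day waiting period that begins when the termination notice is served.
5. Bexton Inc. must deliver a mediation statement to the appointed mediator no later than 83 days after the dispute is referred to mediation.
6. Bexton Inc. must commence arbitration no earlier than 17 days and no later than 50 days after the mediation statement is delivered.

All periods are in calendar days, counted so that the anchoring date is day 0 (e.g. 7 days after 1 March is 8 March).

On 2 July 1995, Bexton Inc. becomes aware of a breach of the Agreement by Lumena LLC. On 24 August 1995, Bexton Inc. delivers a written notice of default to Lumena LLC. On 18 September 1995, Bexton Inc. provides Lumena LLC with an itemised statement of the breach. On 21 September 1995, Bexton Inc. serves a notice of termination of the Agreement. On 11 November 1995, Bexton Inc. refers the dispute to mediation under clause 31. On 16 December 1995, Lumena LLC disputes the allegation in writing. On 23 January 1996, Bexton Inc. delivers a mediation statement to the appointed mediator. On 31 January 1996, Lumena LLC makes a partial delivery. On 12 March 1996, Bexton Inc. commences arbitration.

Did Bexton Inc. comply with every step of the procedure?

No

(1) due by 2 July 1995 + 49 days = 20 August 1995; 24 August 1995 misses that deadline by 4 days.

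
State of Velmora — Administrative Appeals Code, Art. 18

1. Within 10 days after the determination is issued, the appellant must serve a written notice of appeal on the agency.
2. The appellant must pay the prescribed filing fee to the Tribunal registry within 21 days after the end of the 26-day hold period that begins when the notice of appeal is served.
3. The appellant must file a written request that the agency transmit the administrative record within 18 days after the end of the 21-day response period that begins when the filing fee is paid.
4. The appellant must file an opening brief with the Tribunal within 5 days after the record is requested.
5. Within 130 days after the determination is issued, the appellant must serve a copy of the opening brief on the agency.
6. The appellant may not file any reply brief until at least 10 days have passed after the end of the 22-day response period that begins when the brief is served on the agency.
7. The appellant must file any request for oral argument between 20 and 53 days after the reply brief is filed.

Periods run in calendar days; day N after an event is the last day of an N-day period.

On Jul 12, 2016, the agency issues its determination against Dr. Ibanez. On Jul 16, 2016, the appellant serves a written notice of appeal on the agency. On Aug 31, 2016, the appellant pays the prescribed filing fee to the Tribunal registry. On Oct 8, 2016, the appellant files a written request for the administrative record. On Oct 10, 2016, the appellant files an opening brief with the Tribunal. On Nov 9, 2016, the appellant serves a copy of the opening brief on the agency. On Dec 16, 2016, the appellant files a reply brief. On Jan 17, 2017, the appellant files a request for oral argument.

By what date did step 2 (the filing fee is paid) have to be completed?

Sep 1, 2016

The notice of appeal is served on Jul 16, 2016; the 26-day hold period therefore ends Aug 11, 2016, and step 2 runs from that date. 21 days after Aug 11, 2016 is Sep 1, 2016.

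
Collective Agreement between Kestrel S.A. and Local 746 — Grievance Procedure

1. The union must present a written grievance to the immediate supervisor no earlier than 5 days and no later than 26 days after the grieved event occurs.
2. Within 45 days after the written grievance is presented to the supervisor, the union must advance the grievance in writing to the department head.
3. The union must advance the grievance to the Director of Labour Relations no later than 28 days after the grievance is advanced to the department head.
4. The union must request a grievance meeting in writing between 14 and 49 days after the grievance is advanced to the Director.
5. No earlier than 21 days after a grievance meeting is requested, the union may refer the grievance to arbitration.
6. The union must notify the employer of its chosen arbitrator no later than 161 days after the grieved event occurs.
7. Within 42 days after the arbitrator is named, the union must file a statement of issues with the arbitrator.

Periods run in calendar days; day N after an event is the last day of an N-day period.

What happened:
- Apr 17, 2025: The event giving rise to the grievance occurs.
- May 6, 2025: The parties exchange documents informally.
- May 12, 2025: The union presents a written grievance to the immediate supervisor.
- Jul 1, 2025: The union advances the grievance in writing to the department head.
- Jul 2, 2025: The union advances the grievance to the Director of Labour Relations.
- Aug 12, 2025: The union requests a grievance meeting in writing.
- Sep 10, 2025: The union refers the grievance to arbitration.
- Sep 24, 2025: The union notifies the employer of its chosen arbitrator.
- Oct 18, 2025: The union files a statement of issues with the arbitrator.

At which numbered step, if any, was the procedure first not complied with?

Step 1: the window is 5–26 days after Apr 17, 2025 (when the grieved event occurs), so Apr 22, 2025 through May 13, 2025; done May 12, 2025, which is between those dates.
Step 2: 45 days after May 12, 2025 (when the written grievance is presented to the supervisor) is Jun 26, 2025; not done until Jul 1, 2025, 5 days after the deadline.
Later steps need not be reached.

Step 2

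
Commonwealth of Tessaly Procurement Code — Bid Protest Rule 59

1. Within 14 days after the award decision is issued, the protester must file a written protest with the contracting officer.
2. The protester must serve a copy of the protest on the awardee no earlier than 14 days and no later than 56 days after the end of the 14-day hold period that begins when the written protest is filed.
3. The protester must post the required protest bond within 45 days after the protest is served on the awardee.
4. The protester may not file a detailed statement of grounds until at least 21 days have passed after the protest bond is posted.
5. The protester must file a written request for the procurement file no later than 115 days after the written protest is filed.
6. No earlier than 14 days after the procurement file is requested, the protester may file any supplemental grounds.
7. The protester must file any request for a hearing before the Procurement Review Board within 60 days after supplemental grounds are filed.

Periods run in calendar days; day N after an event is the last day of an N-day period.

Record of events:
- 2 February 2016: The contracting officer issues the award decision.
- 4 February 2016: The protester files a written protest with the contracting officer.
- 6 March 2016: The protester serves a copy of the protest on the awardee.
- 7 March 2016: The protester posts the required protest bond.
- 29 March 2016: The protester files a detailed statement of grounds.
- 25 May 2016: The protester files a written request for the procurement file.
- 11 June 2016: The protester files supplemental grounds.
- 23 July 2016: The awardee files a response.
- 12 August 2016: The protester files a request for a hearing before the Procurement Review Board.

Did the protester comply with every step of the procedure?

Step 1: 14 days after 2 February 2016 (when the award decision is issued) is 16 February 2016; 4 February 2016 is within that limit.
Step 2: the window is 14–56 days after 18 February 2016 (end of the 14-day hold period, which began when the written protest is filed on 4 February 2016), so 3 March 2016 through 14 April 2016; done 6 March 2016, which is between those dates.
Step 3: 45 days after 6 March 2016 (when the protest is served on the awardee) is 20 April 2016; done 7 March 2016 — timely.
Step 4: the earliest permitted date is 21 days after 7 March 2016 (when the protest bond is posted), i.e. 28 March 2016; done 29 March 2016 — permitted.
Step 5: 115 days after 4 February 2016 (when the written protest is filed) is 29 May 2016; 25 May 2016 is within that limit.
Step 6: the earliest permitted date is 14 days after 25 May 2016 (when the procurement file is requested), i.e. 8 June 2016; done 11 June 2016 — permitted.
Step 7: 60 days after 11 June 2016 (when supplemental grounds are filed) is 10 August 2016; not done until 12 August 2016, 2 days after the deadline.
That is the first point of non-compliance.

No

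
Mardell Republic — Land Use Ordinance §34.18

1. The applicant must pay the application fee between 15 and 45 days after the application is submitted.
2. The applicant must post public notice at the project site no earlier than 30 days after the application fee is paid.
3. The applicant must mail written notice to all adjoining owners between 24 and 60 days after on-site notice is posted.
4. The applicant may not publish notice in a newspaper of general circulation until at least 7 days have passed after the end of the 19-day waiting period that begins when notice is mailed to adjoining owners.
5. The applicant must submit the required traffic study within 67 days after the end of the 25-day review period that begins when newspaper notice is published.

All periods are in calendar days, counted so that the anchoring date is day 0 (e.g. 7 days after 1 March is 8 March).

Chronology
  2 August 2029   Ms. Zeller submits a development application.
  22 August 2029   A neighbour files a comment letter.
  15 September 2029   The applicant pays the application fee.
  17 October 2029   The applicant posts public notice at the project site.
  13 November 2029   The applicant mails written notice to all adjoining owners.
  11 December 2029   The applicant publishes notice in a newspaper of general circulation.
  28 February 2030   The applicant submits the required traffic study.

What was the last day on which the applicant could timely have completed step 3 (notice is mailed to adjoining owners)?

16 December 2029

Step 3 runs from 17 October 2029, when on-site notice is posted. The window is 24–60 days after 17 October 2029; it closes on 16 December 2029.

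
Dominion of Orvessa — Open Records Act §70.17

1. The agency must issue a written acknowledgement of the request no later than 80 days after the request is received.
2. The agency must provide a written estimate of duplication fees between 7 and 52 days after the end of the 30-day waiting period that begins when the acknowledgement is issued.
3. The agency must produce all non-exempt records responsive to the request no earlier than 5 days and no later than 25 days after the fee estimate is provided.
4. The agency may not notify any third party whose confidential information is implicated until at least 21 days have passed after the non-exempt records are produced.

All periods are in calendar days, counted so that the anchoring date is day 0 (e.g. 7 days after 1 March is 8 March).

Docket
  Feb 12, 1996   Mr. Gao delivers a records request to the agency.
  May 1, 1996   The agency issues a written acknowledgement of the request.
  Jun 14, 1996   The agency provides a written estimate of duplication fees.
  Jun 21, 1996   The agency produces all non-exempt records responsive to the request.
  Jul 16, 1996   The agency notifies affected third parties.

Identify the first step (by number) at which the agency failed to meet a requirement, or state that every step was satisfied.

None — every step was satisfied

Step 1: 80 days after Feb 12, 1996 (when the request is received) is May 2, 1996; completed May 1, 1996, before the deadline.
Step 2: the window is 7–52 days after May 31, 1996 (end of the 30-day waiting period, which began when the acknowledgement is issued on May 1, 1996), so Jun 7, 1996 through Jul 22, 1996; done Jun 14, 1996 — within the window.
Step 3: the window is 5–25 days after Jun 14, 1996 (when the fee estimate is provided), so Jun 19, 1996 through Jul 9, 1996; done Jun 21, 1996, which is between those dates.
Step 4: the earliest permitted date is 21 days after Jun 21, 1996 (when the non-exempt records are produced), i.e. Jul 12, 1996; Jul 16, 1996 is on or after that date.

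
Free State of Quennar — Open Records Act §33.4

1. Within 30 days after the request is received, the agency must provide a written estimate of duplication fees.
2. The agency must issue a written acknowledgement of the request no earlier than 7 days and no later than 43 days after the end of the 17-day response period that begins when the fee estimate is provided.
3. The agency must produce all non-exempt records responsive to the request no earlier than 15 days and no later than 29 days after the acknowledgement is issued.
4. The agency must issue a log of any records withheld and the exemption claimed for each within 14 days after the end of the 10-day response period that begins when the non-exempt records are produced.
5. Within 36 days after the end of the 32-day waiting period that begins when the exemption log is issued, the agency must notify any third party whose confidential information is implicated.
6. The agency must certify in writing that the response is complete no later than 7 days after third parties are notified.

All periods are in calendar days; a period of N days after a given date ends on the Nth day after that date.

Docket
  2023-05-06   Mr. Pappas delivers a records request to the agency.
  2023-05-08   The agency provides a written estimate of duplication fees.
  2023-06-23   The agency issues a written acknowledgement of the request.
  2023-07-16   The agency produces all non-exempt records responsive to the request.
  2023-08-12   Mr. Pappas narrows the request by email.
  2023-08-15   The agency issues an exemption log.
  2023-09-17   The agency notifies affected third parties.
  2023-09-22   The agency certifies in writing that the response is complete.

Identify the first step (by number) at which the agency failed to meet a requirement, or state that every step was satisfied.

Step 4

(1) due by 2023-05-06 + 30 days = 2023-06-05; completed 2023-05-08, before the deadline.
(2) the permitted window runs from 2023-05-25 + 7 = 2023-06-01 to 2023-05-25 + 43 = 2023-07-07; 2023-06-23 falls inside that range.
(3) the permitted window runs from 2023-06-23 + 15 = 2023-07-08 to 2023-06-23 + 29 = 2023-07-22; 2023-07-16 falls inside that range.
(4) due by 2023-07-26 + 14 days = 2023-08-09; done 2023-08-15 — 6 days late.
Later steps need not be reached.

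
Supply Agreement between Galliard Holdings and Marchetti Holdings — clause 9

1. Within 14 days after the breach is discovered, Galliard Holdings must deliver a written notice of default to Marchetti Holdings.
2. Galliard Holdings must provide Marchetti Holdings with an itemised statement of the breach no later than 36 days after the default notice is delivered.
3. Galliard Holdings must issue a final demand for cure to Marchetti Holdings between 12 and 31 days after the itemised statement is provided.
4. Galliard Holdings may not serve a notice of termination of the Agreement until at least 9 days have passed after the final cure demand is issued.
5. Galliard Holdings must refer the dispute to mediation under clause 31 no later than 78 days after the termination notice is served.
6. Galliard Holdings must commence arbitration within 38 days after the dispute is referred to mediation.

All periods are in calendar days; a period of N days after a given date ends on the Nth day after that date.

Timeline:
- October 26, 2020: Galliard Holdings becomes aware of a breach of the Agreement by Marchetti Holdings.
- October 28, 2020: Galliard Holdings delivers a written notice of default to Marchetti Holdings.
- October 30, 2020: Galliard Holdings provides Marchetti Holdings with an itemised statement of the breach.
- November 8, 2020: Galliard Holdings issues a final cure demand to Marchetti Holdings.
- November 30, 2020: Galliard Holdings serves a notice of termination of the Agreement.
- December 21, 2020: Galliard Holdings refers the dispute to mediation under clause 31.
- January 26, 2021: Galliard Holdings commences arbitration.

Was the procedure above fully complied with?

Step 1: 14 days after October 26, 2020 (when the breach is discovered) is November 9, 2020; October 28, 2020 is within that limit.
Step 2: 36 days after October 28, 2020 (when the default notice is delivered) is December 3, 2020; completed October 30, 2020, before the deadline.
Step 3: the window is 12–31 days after October 30, 2020 (when the itemised statement is provided), so November 11, 2020 through November 30, 2020; November 8, 2020 is 3 days too early.
That is the first point of non-compliance.

No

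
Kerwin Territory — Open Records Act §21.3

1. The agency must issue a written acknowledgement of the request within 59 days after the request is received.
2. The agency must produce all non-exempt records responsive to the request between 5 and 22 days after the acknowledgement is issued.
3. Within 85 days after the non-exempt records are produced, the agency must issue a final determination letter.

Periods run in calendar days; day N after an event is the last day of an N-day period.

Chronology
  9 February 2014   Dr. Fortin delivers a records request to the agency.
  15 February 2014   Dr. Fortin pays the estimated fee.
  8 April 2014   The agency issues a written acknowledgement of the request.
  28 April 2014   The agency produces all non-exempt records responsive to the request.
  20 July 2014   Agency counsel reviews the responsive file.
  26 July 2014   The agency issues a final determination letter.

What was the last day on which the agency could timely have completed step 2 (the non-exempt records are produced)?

Step 2 runs from 8 April 2014, when the acknowledgement is issued. The window is 5–22 days after 8 April 2014; it closes on 30 April 2014.

30 April 2014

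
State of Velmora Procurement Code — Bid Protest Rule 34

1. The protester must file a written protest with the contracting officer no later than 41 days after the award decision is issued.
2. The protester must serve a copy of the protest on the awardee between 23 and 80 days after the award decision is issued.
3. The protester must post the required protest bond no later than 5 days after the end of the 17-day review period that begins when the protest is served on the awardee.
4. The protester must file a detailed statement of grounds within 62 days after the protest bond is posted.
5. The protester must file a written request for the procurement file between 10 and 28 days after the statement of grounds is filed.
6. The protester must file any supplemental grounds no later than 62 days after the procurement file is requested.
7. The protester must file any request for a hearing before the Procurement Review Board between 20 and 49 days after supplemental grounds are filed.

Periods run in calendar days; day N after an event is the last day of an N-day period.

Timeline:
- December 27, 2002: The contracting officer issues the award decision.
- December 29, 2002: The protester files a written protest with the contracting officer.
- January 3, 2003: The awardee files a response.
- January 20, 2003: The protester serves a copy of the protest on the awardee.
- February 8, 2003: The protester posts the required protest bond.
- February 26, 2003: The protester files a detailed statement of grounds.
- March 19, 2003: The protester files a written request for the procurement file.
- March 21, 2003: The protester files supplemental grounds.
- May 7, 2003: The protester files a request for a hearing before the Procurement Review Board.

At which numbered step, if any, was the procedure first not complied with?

None — every step was satisfied

Step 1: 41 days after December 27, 2002 (when the award decision is issued) is February 6, 2003; done December 29, 2002 — timely.
Step 2: the window is 23–80 days after December 27, 2002 (when the award decision is issued), so January 19, 2003 through March 17, 2003; January 20, 2003 falls inside that range.
Step 3: 5 days after February 6, 2003 (end of the 17-day review period, which began when the protest is served on the awardee on January 20, 2003) is February 11, 2003; February 8, 2003 is within that limit.
Step 4: 62 days after February 8, 2003 (when the protest bond is posted) is April 11, 2003; done February 26, 2003 — timely.
Step 5: the window is 10–28 days after February 26, 2003 (when the statement of grounds is filed), so March 8, 2003 through March 26, 2003; March 19, 2003 falls inside that range.
Step 6: 62 days after March 19, 2003 (when the procurement file is requested) is May 20, 2003; completed March 21, 2003, before the deadline.
Step 7: the window is 20–49 days after March 21, 2003 (when supplemental grounds are filed), so April 10, 2003 through May 9, 2003; May 7, 2003 falls inside that range.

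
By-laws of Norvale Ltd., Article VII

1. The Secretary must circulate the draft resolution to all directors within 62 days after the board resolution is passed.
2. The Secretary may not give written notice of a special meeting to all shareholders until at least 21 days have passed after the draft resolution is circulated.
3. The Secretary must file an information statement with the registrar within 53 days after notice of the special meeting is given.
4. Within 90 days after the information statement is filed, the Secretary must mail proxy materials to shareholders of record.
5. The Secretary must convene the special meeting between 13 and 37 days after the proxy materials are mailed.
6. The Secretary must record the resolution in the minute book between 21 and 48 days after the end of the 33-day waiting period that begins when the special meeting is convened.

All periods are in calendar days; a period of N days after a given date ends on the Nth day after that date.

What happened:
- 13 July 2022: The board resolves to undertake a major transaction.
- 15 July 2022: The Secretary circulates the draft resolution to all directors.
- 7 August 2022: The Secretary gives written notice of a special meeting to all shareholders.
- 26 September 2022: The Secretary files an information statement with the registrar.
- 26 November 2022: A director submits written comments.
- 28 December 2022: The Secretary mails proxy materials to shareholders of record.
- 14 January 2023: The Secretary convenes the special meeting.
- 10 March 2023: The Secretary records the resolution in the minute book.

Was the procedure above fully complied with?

(1) due by 13 July 2022 + 62 days = 13 September 2022; done 15 July 2022 — timely.
(2) permitted from 15 July 2022 + 21 days = 5 August 2022 onward; 7 August 2022 is on or after that date.
(3) due by 7 August 2022 + 53 days = 29 September 2022; 26 September 2022 is within that limit.
(4) due by 26 September 2022 + 90 days = 25 December 2022; 28 December 2022 misses that deadline by 3 days.
The analysis stops there.

No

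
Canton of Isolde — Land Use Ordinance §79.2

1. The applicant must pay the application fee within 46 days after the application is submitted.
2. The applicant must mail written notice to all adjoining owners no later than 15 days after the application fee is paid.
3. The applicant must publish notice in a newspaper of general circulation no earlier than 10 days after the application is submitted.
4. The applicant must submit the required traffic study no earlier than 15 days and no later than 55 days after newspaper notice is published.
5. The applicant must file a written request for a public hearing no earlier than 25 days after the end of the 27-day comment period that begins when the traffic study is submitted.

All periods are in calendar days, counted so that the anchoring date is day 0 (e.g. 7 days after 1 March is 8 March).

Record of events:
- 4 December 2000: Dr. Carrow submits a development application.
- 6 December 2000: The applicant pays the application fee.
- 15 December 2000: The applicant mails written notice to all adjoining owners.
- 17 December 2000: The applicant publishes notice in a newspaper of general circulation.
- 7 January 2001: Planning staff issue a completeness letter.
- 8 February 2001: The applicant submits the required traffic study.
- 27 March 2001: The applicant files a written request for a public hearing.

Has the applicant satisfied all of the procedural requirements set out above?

Step 1: 46 days after 4 December 2000 (when the application is submitted) is 19 January 2001; completed 6 December 2000, before the deadline.
Step 2: 15 days after 6 December 2000 (when the application fee is paid) is 21 December 2000; done 15 December 2000 — timely.
Step 3: the earliest permitted date is 10 days after 4 December 2000 (when the application is submitted), i.e. 14 December 2000; done 17 December 2000, after the minimum wait.
Step 4: the window is 15–55 days after 17 December 2000 (when newspaper notice is published), so 1 January 2001 through 10 February 2001; done 8 February 2001, which is between those dates.
Step 5: the earliest permitted date is 25 days after 7 March 2001 (end of the 27-day comment period, which began when the traffic study is submitted on 8 February 2001), i.e. 1 April 2001; 27 March 2001 is 5 days before the earliest permitted date.
No need to go further; step 5 was not satisfied.

No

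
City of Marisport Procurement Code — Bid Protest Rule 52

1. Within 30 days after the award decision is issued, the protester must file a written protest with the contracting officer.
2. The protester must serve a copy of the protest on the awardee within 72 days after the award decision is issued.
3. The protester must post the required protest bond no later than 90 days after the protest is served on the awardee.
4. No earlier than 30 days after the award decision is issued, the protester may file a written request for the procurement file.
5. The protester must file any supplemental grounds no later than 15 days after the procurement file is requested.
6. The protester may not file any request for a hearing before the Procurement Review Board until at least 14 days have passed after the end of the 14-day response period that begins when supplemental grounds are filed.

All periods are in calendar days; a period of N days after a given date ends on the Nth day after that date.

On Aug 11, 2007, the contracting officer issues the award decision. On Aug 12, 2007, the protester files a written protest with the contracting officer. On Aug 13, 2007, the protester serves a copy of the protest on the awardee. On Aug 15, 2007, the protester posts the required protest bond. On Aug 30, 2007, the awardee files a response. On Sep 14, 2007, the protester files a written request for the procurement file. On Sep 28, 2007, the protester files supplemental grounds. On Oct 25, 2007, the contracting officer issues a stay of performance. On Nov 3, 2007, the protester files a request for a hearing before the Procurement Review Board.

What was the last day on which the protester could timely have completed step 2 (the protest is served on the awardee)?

Oct 22, 2007

Step 2 runs from Aug 11, 2007, when the award decision is issued. 72 days after Aug 11, 2007 is Oct 22, 2007.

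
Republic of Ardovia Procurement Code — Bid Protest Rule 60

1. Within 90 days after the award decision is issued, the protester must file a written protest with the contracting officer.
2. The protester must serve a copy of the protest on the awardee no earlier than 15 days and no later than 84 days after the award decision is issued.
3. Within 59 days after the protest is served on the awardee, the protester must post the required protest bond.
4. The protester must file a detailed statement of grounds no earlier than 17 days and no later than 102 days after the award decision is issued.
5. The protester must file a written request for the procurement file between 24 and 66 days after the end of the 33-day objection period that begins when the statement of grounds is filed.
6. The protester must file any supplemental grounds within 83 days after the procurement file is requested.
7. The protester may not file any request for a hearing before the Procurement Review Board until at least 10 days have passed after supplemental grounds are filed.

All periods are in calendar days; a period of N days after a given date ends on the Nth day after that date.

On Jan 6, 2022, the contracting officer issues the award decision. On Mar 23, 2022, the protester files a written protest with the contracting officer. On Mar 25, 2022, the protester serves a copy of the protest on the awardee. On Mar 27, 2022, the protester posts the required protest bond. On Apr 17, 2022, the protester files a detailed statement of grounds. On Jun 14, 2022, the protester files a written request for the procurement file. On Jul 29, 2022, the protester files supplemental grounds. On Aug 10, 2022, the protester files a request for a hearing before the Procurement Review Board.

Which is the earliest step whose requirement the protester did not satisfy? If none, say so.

Step 1 — counting 90 days from Jan 6, 2022 (when the award decision is issued) gives a deadline of Apr 6, 2022; Mar 23, 2022 is within that limit.
Step 2 — 15 and 84 days from Jan 6, 2022 (when the award decision is issued) are Jan 21, 2022 and Mar 31, 2022 respectively; done Mar 25, 2022, which is between those dates.
Step 3 — counting 59 days from Mar 25, 2022 (when the protest is served on the awardee) gives a deadline of May 23, 2022; completed Mar 27, 2022, before the deadline.
Step 4 — 17 and 102 days from Jan 6, 2022 (when the award decision is issued) are Jan 23, 2022 and Apr 18, 2022 respectively; done Apr 17, 2022 — within the window.
Step 5 — 24 and 66 days from May 20, 2022 (end of the 33-day objection period, which began when the statement of grounds is filed on Apr 17, 2022) are Jun 13, 2022 and Jul 25, 2022 respectively; done Jun 14, 2022, which is between those dates.
Step 6 — counting 83 days from Jun 14, 2022 (when the procurement file is requested) gives a deadline of Sep 5, 2022; completed Jul 29, 2022, before the deadline.
Step 7 — must wait 10 days from Jul 29, 2022 (when supplemental grounds are filed), so not before Aug 8, 2022; done Aug 10, 2022, after the minimum wait.

None — every step was satisfied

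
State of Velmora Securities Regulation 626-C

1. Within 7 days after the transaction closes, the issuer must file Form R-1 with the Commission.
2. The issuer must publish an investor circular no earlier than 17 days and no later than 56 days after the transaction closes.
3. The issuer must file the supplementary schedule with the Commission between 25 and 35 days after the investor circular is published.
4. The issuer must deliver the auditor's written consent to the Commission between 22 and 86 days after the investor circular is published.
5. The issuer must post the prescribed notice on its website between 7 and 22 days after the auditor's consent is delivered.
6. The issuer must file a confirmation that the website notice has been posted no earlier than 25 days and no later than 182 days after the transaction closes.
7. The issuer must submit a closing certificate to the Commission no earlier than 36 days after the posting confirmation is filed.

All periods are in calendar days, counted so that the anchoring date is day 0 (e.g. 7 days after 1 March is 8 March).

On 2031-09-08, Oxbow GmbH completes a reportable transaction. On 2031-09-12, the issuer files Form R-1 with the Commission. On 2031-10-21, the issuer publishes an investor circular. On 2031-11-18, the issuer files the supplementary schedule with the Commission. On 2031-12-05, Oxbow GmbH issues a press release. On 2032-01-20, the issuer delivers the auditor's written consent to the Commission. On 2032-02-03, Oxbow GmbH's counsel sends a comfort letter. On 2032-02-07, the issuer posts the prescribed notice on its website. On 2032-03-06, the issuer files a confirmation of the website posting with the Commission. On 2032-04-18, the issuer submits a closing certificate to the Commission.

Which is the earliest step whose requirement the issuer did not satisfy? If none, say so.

Step 1 — counting 7 days from 2031-09-08 (when the transaction closes) gives a deadline of 2031-09-15; completed 2031-09-12, before the deadline.
Step 2 — 17 and 56 days from 2031-09-08 (when the transaction closes) are 2031-09-25 and 2031-11-03 respectively; 2031-10-21 falls inside that range.
Step 3 — 25 and 35 days from 2031-10-21 (when the investor circular is published) are 2031-11-15 and 2031-11-25 respectively; done 2031-11-18, which is between those dates.
Step 4 — 22 and 86 days from 2031-10-21 (when the investor circular is published) are 2031-11-12 and 2032-01-15 respectively; done 2032-01-20 — 5 days after the window closed.

Step 4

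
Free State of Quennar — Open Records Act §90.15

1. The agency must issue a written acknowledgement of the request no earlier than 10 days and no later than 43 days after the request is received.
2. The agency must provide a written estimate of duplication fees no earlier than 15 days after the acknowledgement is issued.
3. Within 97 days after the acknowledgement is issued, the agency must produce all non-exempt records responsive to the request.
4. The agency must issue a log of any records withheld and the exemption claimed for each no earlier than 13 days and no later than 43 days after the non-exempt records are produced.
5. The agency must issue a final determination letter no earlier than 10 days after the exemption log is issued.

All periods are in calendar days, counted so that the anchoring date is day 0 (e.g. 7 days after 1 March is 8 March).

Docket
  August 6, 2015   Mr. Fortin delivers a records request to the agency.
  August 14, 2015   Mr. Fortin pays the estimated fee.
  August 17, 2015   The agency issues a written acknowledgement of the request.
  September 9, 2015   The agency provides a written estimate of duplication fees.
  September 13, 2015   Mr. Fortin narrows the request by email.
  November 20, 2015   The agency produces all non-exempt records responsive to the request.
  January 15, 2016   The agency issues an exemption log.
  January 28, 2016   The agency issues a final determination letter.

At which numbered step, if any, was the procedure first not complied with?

Step 1 — 10 and 43 days from August 6, 2015 (when the request is received) are August 16, 2015 and September 18, 2015 respectively; done August 17, 2015 — within the window.
Step 2 — must wait 15 days from August 17, 2015 (when the acknowledgement is issued), so not before September 1, 2015; done September 9, 2015 — permitted.
Step 3 — counting 97 days from August 17, 2015 (when the acknowledgement is issued) gives a deadline of November 22, 2015; November 20, 2015 is within that limit.
Step 4 — 13 and 43 days from November 20, 2015 (when the non-exempt records are produced) are December 3, 2015 and January 2, 2016 respectively; January 15, 2016 is 13 days past the end of the window.
That is the first point of non-compliance.

Step 4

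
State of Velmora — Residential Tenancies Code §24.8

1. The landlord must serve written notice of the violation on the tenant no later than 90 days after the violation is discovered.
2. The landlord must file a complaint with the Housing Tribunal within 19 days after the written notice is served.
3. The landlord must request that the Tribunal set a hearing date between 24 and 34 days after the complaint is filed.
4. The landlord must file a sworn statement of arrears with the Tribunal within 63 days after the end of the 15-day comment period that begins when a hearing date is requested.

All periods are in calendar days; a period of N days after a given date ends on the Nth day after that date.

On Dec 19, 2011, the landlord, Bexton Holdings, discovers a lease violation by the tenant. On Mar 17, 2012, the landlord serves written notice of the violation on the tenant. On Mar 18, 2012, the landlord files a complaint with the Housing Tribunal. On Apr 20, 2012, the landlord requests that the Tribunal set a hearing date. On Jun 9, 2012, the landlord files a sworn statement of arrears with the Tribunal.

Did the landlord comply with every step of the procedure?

Step 1: 90 days after Dec 19, 2011 (when the violation is discovered) is Mar 18, 2012; done Mar 17, 2012 — timely.
Step 2: 19 days after Mar 17, 2012 (when the written notice is served) is Apr 5, 2012; Mar 18, 2012 is within that limit.
Step 3: the window is 24–34 days after Mar 18, 2012 (when the complaint is filed), so Apr 11, 2012 through Apr 21, 2012; done Apr 20, 2012 — within the window.
Step 4: 63 days after May 5, 2012 (end of the 15-day comment period, which began when a hearing date is requested on Apr 20, 2012) is Jul 7, 2012; done Jun 9, 2012 — timely.

Yes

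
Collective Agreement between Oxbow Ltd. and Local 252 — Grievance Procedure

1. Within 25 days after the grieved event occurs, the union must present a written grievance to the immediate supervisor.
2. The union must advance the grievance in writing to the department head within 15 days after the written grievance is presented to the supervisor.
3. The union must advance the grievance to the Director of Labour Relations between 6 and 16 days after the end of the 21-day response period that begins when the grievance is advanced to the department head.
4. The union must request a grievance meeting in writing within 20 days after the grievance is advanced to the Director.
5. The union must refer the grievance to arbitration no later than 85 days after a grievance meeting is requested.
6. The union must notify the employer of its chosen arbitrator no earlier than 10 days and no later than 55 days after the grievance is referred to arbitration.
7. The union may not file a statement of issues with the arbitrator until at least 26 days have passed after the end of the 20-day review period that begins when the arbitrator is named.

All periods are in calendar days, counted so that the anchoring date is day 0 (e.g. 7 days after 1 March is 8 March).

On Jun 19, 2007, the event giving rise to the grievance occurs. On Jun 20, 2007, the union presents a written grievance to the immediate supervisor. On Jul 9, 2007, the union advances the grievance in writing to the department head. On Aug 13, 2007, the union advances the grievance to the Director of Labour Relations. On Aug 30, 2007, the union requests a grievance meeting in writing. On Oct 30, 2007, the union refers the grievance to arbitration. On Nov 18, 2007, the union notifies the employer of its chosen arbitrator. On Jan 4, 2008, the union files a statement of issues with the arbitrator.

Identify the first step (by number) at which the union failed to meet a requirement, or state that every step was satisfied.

(1) due by Jun 19, 2007 + 25 days = Jul 14, 2007; Jun 20, 2007 is within that limit.
(2) due by Jun 20, 2007 + 15 days = Jul 5, 2007; not done until Jul 9, 2007, 4 days after the deadline.
The analysis stops there.

Step 2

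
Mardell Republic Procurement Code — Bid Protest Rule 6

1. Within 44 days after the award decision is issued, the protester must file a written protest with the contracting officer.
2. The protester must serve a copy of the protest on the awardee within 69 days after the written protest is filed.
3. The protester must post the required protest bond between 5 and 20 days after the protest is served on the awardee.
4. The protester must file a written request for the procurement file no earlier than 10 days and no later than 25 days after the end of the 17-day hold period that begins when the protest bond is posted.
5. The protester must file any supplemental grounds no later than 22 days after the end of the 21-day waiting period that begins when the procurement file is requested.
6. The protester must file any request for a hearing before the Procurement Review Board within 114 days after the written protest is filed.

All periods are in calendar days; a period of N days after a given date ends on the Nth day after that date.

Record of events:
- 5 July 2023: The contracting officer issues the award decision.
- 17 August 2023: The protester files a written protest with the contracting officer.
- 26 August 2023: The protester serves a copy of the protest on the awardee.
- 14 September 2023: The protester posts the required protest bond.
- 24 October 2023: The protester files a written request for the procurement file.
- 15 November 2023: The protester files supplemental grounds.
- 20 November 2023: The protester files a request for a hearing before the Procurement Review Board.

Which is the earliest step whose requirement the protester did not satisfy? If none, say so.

None — every step was satisfied

(1) due by 5 July 2023 + 44 days = 18 August 2023; done 17 August 2023 — timely.
(2) due by 17 August 2023 + 69 days = 25 October 2023; done 26 August 2023 — timely.
(3) the permitted window runs from 26 August 2023 + 5 = 31 August 2023 to 26 August 2023 + 20 = 15 September 2023; done 14 September 2023, which is between those dates.
(4) the permitted window runs from 1 October 2023 + 10 = 11 October 2023 to 1 October 2023 + 25 = 26 October 2023; done 24 October 2023 — within the window.
(5) due by 14 November 2023 + 22 days = 6 December 2023; done 15 November 2023 — timely.
(6) due by 17 August 2023 + 114 days = 9 December 2023; completed 20 November 2023, before the deadline.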